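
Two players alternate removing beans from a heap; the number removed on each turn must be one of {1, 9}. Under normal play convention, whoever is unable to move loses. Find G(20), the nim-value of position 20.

G(0) = 0
G(1) = mex{0} = 1
G(2) = mex{1} = 0
G(3) = mex{0} = 1
G(4) = mex{1} = 0
G(5) = mex{0} = 1
G(6) = mex{1} = 0
G(7) = mex{0} = 1
G(8) = mex{1} = 0
G(9) = mex{0,0} = 1
G(10) = mex{1,1} = 0
G(11) = mex{0,0} = 1
G(12) = mex{1,1} = 0
G(13) = mex{0,0} = 1
G(14) = mex{1,1} = 0
G(15) = mex{0,0} = 1
G(16) = mex{1,1} = 0
G(17) = mex{0,0} = 1
G(18) = mex{1,1} = 0
G(19) = mex{0,0} = 1
G(20) = mex{1,1} = 0

0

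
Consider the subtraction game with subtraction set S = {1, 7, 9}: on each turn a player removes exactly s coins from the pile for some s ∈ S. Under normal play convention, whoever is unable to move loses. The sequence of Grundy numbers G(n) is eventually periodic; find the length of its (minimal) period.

G(0) = 0
G(1) = mex{0} = 1
G(2) = mex{1} = 0
G(3) = mex{0} = 1
G(4) = mex{1} = 0
G(5) = mex{0} = 1
G(6) = mex{1} = 0
G(7) = mex{0,0} = 1
G(8) = mex{1,1} = 0
G(9) = mex{0,0,0} = 1
G(10) = mex{1,1,1} = 0
G(11) = mex{0,0,0} = 1
G(12) = mex{1,1,1} = 0
G(13) = mex{0,0,0} = 1
G(14) = mex{1,1,1} = 0
G(n+2) = G(n) holds for n = 0,…,8 (a full window of length max(S) = 9), so the sequence is purely periodic with period 2.

2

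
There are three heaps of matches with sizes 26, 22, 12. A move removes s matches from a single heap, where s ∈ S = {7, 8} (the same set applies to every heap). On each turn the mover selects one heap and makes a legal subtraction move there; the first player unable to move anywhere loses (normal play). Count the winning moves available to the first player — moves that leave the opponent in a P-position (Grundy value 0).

5

All heaps use S = {7, 8}:
G(0) = 0
G(1) = mex{} = 0
G(2) = mex{} = 0
G(3) = mex{} = 0
G(4) = mex{} = 0
G(5) = mex{} = 0
G(6) = mex{} = 0
G(7) = mex{0} = 1
G(8) = mex{0,0} = 1
G(9) = mex{0,0} = 1
G(10) = mex{0,0} = 1
G(11) = mex{0,0} = 1
G(12) = mex{0,0} = 1
G(13) = mex{0,0} = 1
G(14) = mex{1,0} = 2
G(15) = mex{1,1} = 0
G(16) = mex{1,1} = 0
G(17) = mex{1,1} = 0
G(18) = mex{1,1} = 0
G(19) = mex{1,1} = 0
G(20) = mex{1,1} = 0
G(21) = mex{2,1} = 0
G(22) = mex{0,2} = 1
G(23) = mex{0,0} = 1
G(24) = mex{0,0} = 1
G(25) = mex{0,0} = 1
G(26) = mex{0,0} = 1
Heap A: G(26) = 1.
Heap B: G(22) = 1.
Heap C: G(12) = 1.
Combined Grundy value = 1 ⊕ 1 ⊕ 1 = 1.
A winning move leaves total XOR = 0, i.e. changes one component's Grundy value g to g ⊕ X where X is the current total.
Heap A: need g' = 1⊕1 = 0. Options: 26−7→G=0, 26−8→G=0. Hits: 2.
Heap B: need g' = 1⊕1 = 0. Options: 22−7→G=0, 22−8→G=2. Hits: 1.
Heap C: need g' = 1⊕1 = 0. Options: 12−7→G=0, 12−8→G=0. Hits: 2.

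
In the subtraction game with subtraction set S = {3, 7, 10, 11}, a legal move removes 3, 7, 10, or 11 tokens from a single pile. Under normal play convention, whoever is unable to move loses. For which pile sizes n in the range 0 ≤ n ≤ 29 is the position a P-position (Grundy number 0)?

0, 1, 2, 6, 14, 15, 19, 20, 28

n :  0  1  2  3  4  5  6  7  8  9 10 11 12 13 14 15 16 17 18 19 20 21 22 23 24 25 26 27 28 29
G :  0  0  0  1  1  1  0  2  2  1  3  3  2  2  0  0  3  1  1  0  0  2  1  1  3  2  2  2  0  3
P-positions are exactly the n with G(n) = 0.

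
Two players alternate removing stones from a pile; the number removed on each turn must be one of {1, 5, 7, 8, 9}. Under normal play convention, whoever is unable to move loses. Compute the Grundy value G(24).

n :  0  1  2  3  4  5  6  7  8  9 10 11 12 13 14 15 16 17 18 19 20 21 22 23 24
G :  0  1  0  1  0  1  0  1  2  3  2  3  2  3  2  3  0  1  0  1  0  1  0  1  2

2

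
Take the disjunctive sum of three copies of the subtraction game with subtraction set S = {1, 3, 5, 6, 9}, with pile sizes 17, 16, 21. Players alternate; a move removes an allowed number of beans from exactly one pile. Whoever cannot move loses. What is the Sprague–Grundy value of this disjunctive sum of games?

All piles use S = {1, 3, 5, 6, 9}:
n :  0  1  2  3  4  5  6  7  8  9 10 11 12 13 14 15 16 17 18 19 20 21
G :  0  1  0  1  0  1  2  3  2  3  2  3  0  1  0  1  0  1  2  3  2  3
Pile A: G(17) = 1.
Pile B: G(16) = 0.
Pile C: G(21) = 3.
Combined Grundy value = 1 ⊕ 0 ⊕ 3 = 2.

2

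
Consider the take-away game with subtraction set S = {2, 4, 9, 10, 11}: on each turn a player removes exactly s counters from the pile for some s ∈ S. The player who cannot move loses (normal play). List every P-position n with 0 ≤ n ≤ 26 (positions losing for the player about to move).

0, 1, 6, 7, 13, 14, 19, 20, 26

G(0) = 0
G(1) = mex{} = 0
G(2) = mex{0} = 1
G(3) = mex{0} = 1
G(4) = mex{1,0} = 2
G(5) = mex{1,0} = 2
G(6) = mex{2,1} = 0
G(7) = mex{2,1} = 0
G(8) = mex{0,2} = 1
G(9) = mex{0,2,0} = 1
G(10) = mex{1,0,0,0} = 2
G(11) = mex{1,0,1,0,0} = 2
G(12) = mex{2,1,1,1,0} = 3
G(13) = mex{2,1,2,1,1} = 0
G(14) = mex{3,2,2,2,1} = 0
G(15) = mex{0,2,0,2,2} = 1
G(16) = mex{0,3,0,0,2} = 1
G(17) = mex{1,0,1,0,0} = 2
G(18) = mex{1,0,1,1,0} = 2
G(19) = mex{2,1,2,1,1} = 0
G(20) = mex{2,1,2,2,1} = 0
G(21) = mex{0,2,3,2,2} = 1
G(22) = mex{0,2,0,3,2} = 1
G(23) = mex{1,0,0,0,3} = 2
G(24) = mex{1,0,1,0,0} = 2
G(25) = mex{2,1,1,1,0} = 3
G(26) = mex{2,1,2,1,1} = 0
P-positions are exactly the n with G(n) = 0.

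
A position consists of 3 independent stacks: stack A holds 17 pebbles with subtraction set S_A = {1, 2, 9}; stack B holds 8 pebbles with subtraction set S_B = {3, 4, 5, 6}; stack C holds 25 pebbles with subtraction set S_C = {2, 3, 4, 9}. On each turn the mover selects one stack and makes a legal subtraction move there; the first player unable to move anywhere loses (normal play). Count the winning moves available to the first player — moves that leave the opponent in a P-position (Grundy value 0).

5

Stack A, S = {1, 2, 9}:
G(0) = 0
G(1) = mex{0} = 1
G(2) = mex{1,0} = 2
G(3) = mex{2,1} = 0
G(4) = mex{0,2} = 1
G(5) = mex{1,0} = 2
G(6) = mex{2,1} = 0
G(7) = mex{0,2} = 1
G(8) = mex{1,0} = 2
G(9) = mex{2,1,0} = 3
G(10) = mex{3,2,1} = 0
G(11) = mex{0,3,2} = 1
G(12) = mex{1,0,0} = 2
G(13) = mex{2,1,1} = 0
G(14) = mex{0,2,2} = 1
G(15) = mex{1,0,0} = 2
G(16) = mex{2,1,1} = 0
G(17) = mex{0,2,2} = 1
G_A(17) = 1.
Stack B, S = {3, 4, 5, 6}:
G(0) = 0
G(1) = mex{} = 0
G(2) = mex{} = 0
G(3) = mex{0} = 1
G(4) = mex{0,0} = 1
G(5) = mex{0,0,0} = 1
G(6) = mex{1,0,0,0} = 2
G(7) = mex{1,1,0,0} = 2
G(8) = mex{1,1,1,0} = 2
G_B(8) = 2.
Stack C, S = {2, 3, 4, 9}:
n :  0  1  2  3  4  5  6  7  8  9 10 11 12 13 14 15 16 17 18 19 20 21 22 23 24 25
G :  0  0  1  1  2  2  0  0  1  1  2  2  0  0  1  1  2  2  0  0  1  1  2  2  0  0
G_C(25) = 0.
Combined Grundy value = 1 ⊕ 2 ⊕ 0 = 3.
A winning move leaves total XOR = 0, i.e. changes one component's Grundy value g to g ⊕ X where X is the current total.
Stack A: need g' = 1⊕3 = 2. Options: 17−1→G=0, 17−2→G=2, 17−9→G=2. Hits: 2.
Stack B: need g' = 2⊕3 = 1. Options: 8−3→G=1, 8−4→G=1, 8−5→G=1, 8−6→G=0. Hits: 3.
Stack C: need g' = 0⊕3 = 3. Options: 25−2→G=2, 25−3→G=2, 25−4→G=1, 25−9→G=2. Hits: 0.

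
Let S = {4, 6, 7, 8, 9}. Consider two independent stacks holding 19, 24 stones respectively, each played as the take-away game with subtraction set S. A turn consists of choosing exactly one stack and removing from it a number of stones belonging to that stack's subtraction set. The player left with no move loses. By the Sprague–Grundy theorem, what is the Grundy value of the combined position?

3

All stacks use S = {4, 6, 7, 8, 9}:
G(0) = 0
G(1) = mex{} = 0
G(2) = mex{} = 0
G(3) = mex{} = 0
G(4) = mex{0} = 1
G(5) = mex{0} = 1
G(6) = mex{0,0} = 1
G(7) = mex{0,0,0} = 1
G(8) = mex{1,0,0,0} = 2
G(9) = mex{1,0,0,0,0} = 2
G(10) = mex{1,1,0,0,0} = 2
G(11) = mex{1,1,1,0,0} = 2
G(12) = mex{2,1,1,1,0} = 3
G(13) = mex{2,1,1,1,1} = 0
G(14) = mex{2,2,1,1,1} = 0
G(15) = mex{2,2,2,1,1} = 0
G(16) = mex{3,2,2,2,1} = 0
G(17) = mex{0,2,2,2,2} = 1
G(18) = mex{0,3,2,2,2} = 1
G(19) = mex{0,0,3,2,2} = 1
G(20) = mex{0,0,0,3,2} = 1
G(21) = mex{1,0,0,0,3} = 2
G(22) = mex{1,0,0,0,0} = 2
G(23) = mex{1,1,0,0,0} = 2
G(24) = mex{1,1,1,0,0} = 2
Stack A: G(19) = 1.
Stack B: G(24) = 2.
Combined Grundy value = 1 ⊕ 2 = 3.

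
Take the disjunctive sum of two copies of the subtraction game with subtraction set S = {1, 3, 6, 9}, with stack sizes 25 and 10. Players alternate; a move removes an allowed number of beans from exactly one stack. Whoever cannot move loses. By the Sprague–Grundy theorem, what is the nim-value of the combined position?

All stacks use S = {1, 3, 6, 9}:
n :  0  1  2  3  4  5  6  7  8  9 10 11 12 13 14 15 16 17 18 19 20 21 22 23 24 25
G :  0  1  0  1  0  1  2  3  2  3  2  3  0  1  0  1  0  1  2  3  2  3  2  3  0  1
Stack A: G(25) = 1.
Stack B: G(10) = 2.
Combined Grundy value = 1 ⊕ 2 = 3.

3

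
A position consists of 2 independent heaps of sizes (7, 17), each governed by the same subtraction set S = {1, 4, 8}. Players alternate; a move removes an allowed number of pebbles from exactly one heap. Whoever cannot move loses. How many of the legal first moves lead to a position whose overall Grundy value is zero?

All heaps use S = {1, 4, 8}:
n :  0  1  2  3  4  5  6  7  8  9 10 11 12 13 14 15 16 17
G :  0  1  0  1  2  0  1  0  1  2  3  2  0  1  0  1  2  0
Heap A: G(7) = 0.
Heap B: G(17) = 0.
Combined Grundy value = 0 ⊕ 0 = 0.
A winning move leaves total XOR = 0, i.e. changes one component's Grundy value g to g ⊕ X where X is the current total.
Heap A: target g' = 0⊕0 = 0, but every legal move changes the Grundy value (mex property), so 0 moves.
Heap B: target g' = 0⊕0 = 0, but every legal move changes the Grundy value (mex property), so 0 moves.

0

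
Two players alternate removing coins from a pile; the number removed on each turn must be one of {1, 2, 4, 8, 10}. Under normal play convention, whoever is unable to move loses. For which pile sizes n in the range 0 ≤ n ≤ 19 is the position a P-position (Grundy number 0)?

n :  0  1  2  3  4  5  6  7  8  9 10 11 12 13 14 15 16 17 18 19
G :  0  1  2  0  1  2  0  1  2  0  1  2  0  1  2  0  1  2  0  1
P-positions are exactly the n with G(n) = 0.

0, 3, 6, 9, 12, 15, 18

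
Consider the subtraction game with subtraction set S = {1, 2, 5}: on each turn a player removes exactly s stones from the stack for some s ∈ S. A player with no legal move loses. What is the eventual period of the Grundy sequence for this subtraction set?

G(0) = 0
G(1) = mex{0} = 1
G(2) = mex{1,0} = 2
G(3) = mex{2,1} = 0
G(4) = mex{0,2} = 1
G(5) = mex{1,0,0} = 2
G(6) = mex{2,1,1} = 0
G(7) = mex{0,2,2} = 1
G(8) = mex{1,0,0} = 2
G(9) = mex{2,1,1} = 0
G(10) = mex{0,2,2} = 1
G(11) = mex{1,0,0} = 2
G(12) = mex{2,1,1} = 0
G(13) = mex{0,2,2} = 1
G(14) = mex{1,0,0} = 2
G(n+3) = G(n) holds for n = 0,…,4 (a full window of length max(S) = 5), so the sequence is purely periodic with period 3.

3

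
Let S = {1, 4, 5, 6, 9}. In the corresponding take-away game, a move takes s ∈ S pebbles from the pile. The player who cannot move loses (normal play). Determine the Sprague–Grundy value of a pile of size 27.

3

n :  0  1  2  3  4  5  6  7  8  9 10 11 12 13 14 15 16 17 18 19 20 21 22 23 24 25 26 27
G :  0  1  0  1  2  3  2  3  4  5  0  1  0  1  2  3  2  3  4  5  0  1  0  1  2  3  2  3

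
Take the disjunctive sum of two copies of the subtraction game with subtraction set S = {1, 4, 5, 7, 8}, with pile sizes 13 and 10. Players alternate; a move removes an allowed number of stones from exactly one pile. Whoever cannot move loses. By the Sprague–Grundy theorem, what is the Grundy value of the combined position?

4

All piles use S = {1, 4, 5, 7, 8}:
n :  0  1  2  3  4  5  6  7  8  9 10 11 12 13
G :  0  1  0  1  2  3  2  3  4  5  4  0  1  0
Pile A: G(13) = 0.
Pile B: G(10) = 4.
Combined Grundy value = 0 ⊕ 4 = 4.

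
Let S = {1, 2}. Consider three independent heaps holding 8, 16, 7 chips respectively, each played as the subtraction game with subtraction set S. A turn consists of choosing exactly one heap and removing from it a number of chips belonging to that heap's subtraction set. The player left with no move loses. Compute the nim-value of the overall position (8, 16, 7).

All heaps use S = {1, 2}:
n :  0  1  2  3  4  5  6  7  8  9 10 11 12 13 14 15 16
G :  0  1  2  0  1  2  0  1  2  0  1  2  0  1  2  0  1
Heap A: G(8) = 2.
Heap B: G(16) = 1.
Heap C: G(7) = 1.
Combined Grundy value = 2 ⊕ 1 ⊕ 1 = 2.

2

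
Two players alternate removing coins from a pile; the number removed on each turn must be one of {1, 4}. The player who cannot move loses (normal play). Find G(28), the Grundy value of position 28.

1

n :  0  1  2  3  4  5  6  7  8  9 10 11 12 13 14 15 16 17 18 19 20 21 22 23 24 25 26 27 28
G :  0  1  0  1  2  0  1  0  1  2  0  1  0  1  2  0  1  0  1  2  0  1  0  1  2  0  1  0  1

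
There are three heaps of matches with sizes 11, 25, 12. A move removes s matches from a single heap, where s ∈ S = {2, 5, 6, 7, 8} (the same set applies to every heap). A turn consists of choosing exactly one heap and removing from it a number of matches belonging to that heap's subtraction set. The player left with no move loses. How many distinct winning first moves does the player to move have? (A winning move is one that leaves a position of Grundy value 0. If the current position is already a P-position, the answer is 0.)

1

All heaps use S = {2, 5, 6, 7, 8}:
n :  0  1  2  3  4  5  6  7  8  9 10 11 12 13 14 15 16 17 18 19 20 21 22 23 24 25
G :  0  0  1  1  0  2  1  3  2  2  3  3  4  0  0  1  1  0  2  1  3  2  2  3  3  4
Heap A: G(11) = 3.
Heap B: G(25) = 4.
Heap C: G(12) = 4.
Combined Grundy value = 3 ⊕ 4 ⊕ 4 = 3.
A winning move leaves total XOR = 0, i.e. changes one component's Grundy value g to g ⊕ X where X is the current total.
Heap A: need g' = 3⊕3 = 0. Options: 11−2→G=2, 11−5→G=1, 11−6→G=2, 11−7→G=0, 11−8→G=1. Hits: 1.
Heap B: need g' = 4⊕3 = 7. Options: 25−2→G=3, 25−5→G=3, 25−6→G=1, 25−7→G=2, 25−8→G=0. Hits: 0.
Heap C: need g' = 4⊕3 = 7. Options: 12−2→G=3, 12−5→G=3, 12−6→G=1, 12−7→G=2, 12−8→G=0. Hits: 0.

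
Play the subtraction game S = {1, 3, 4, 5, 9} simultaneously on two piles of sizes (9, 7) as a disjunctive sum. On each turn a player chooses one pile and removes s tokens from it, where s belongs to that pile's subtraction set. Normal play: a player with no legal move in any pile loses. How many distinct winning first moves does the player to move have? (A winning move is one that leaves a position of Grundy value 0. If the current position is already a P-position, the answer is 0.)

All piles use S = {1, 3, 4, 5, 9}:
n : 0 1 2 3 4 5 6 7 8 9
G : 0 1 0 1 2 3 2 3 0 1
Pile A: G(9) = 1.
Pile B: G(7) = 3.
Combined Grundy value = 1 ⊕ 3 = 2.
A winning move leaves total XOR = 0, i.e. changes one component's Grundy value g to g ⊕ X where X is the current total.
Pile A: need g' = 1⊕2 = 3. Options: 9−1→G=0, 9−3→G=2, 9−4→G=3, 9−5→G=2, 9−9→G=0. Hits: 1.
Pile B: need g' = 3⊕2 = 1. Options: 7−1→G=2, 7−3→G=2, 7−4→G=1, 7−5→G=0. Hits: 1.

2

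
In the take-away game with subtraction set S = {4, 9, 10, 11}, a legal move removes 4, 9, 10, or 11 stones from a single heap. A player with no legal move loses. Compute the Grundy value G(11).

n :  0  1  2  3  4  5  6  7  8  9 10 11
G :  0  0  0  0  1  1  1  1  0  2  2  2

2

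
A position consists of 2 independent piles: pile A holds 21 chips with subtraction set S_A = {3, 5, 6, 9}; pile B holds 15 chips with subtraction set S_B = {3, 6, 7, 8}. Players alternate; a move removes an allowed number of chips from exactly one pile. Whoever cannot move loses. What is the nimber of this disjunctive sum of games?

2

Pile A, S = {3, 5, 6, 9}:
G(0) = 0
G(1) = mex{} = 0
G(2) = mex{} = 0
G(3) = mex{0} = 1
G(4) = mex{0} = 1
G(5) = mex{0,0} = 1
G(6) = mex{1,0,0} = 2
G(7) = mex{1,0,0} = 2
G(8) = mex{1,1,0} = 2
G(9) = mex{2,1,1,0} = 3
G(10) = mex{2,1,1,0} = 3
G(11) = mex{2,2,1,0} = 3
G(12) = mex{3,2,2,1} = 0
G(13) = mex{3,2,2,1} = 0
G(14) = mex{3,3,2,1} = 0
G(15) = mex{0,3,3,2} = 1
G(16) = mex{0,3,3,2} = 1
G(17) = mex{0,0,3,2} = 1
G(18) = mex{1,0,0,3} = 2
G(19) = mex{1,0,0,3} = 2
G(20) = mex{1,1,0,3} = 2
G(21) = mex{2,1,1,0} = 3
G_A(21) = 3.
Pile B, S = {3, 6, 7, 8}:
G(0) = 0
G(1) = mex{} = 0
G(2) = mex{} = 0
G(3) = mex{0} = 1
G(4) = mex{0} = 1
G(5) = mex{0} = 1
G(6) = mex{1,0} = 2
G(7) = mex{1,0,0} = 2
G(8) = mex{1,0,0,0} = 2
G(9) = mex{2,1,0,0} = 3
G(10) = mex{2,1,1,0} = 3
G(11) = mex{2,1,1,1} = 0
G(12) = mex{3,2,1,1} = 0
G(13) = mex{3,2,2,1} = 0
G(14) = mex{0,2,2,2} = 1
G(15) = mex{0,3,2,2} = 1
G_B(15) = 1.
Combined Grundy value = 3 ⊕ 1 = 2.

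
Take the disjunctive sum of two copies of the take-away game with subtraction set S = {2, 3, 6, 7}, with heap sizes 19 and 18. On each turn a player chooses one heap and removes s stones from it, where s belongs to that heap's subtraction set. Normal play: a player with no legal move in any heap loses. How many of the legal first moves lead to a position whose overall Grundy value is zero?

All heaps use S = {2, 3, 6, 7}:
G(0) = 0
G(1) = mex{} = 0
G(2) = mex{0} = 1
G(3) = mex{0,0} = 1
G(4) = mex{1,0} = 2
G(5) = mex{1,1} = 0
G(6) = mex{2,1,0} = 3
G(7) = mex{0,2,0,0} = 1
G(8) = mex{3,0,1,0} = 2
G(9) = mex{1,3,1,1} = 0
G(10) = mex{2,1,2,1} = 0
G(11) = mex{0,2,0,2} = 1
G(12) = mex{0,0,3,0} = 1
G(13) = mex{1,0,1,3} = 2
G(14) = mex{1,1,2,1} = 0
G(15) = mex{2,1,0,2} = 3
G(16) = mex{0,2,0,0} = 1
G(17) = mex{3,0,1,0} = 2
G(18) = mex{1,3,1,1} = 0
G(19) = mex{2,1,2,1} = 0
Heap A: G(19) = 0.
Heap B: G(18) = 0.
Combined Grundy value = 0 ⊕ 0 = 0.
A winning move leaves total XOR = 0, i.e. changes one component's Grundy value g to g ⊕ X where X is the current total.
Heap A: target g' = 0⊕0 = 0, but every legal move changes the Grundy value (mex property), so 0 moves.
Heap B: target g' = 0⊕0 = 0, but every legal move changes the Grundy value (mex property), so 0 moves.

0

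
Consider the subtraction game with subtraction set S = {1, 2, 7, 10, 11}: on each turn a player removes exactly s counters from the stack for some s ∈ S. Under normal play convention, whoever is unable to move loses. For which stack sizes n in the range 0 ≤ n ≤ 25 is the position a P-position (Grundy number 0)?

0, 3, 6, 9, 12, 15, 18, 21, 24

G(0) = 0
G(1) = mex{0} = 1
G(2) = mex{1,0} = 2
G(3) = mex{2,1} = 0
G(4) = mex{0,2} = 1
G(5) = mex{1,0} = 2
G(6) = mex{2,1} = 0
G(7) = mex{0,2,0} = 1
G(8) = mex{1,0,1} = 2
G(9) = mex{2,1,2} = 0
G(10) = mex{0,2,0,0} = 1
G(11) = mex{1,0,1,1,0} = 2
G(12) = mex{2,1,2,2,1} = 0
G(13) = mex{0,2,0,0,2} = 1
G(14) = mex{1,0,1,1,0} = 2
G(15) = mex{2,1,2,2,1} = 0
G(16) = mex{0,2,0,0,2} = 1
G(17) = mex{1,0,1,1,0} = 2
G(18) = mex{2,1,2,2,1} = 0
G(19) = mex{0,2,0,0,2} = 1
G(20) = mex{1,0,1,1,0} = 2
G(21) = mex{2,1,2,2,1} = 0
G(22) = mex{0,2,0,0,2} = 1
G(23) = mex{1,0,1,1,0} = 2
G(24) = mex{2,1,2,2,1} = 0
G(25) = mex{0,2,0,0,2} = 1
P-positions are exactly the n with G(n) = 0.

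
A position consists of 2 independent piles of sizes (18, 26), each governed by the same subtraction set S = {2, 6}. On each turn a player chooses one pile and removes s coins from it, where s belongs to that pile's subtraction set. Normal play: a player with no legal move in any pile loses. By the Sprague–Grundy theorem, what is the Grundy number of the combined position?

0

All piles use S = {2, 6}:
G(0) = 0
G(1) = mex{} = 0
G(2) = mex{0} = 1
G(3) = mex{0} = 1
G(4) = mex{1} = 0
G(5) = mex{1} = 0
G(6) = mex{0,0} = 1
G(7) = mex{0,0} = 1
G(8) = mex{1,1} = 0
G(9) = mex{1,1} = 0
G(10) = mex{0,0} = 1
G(11) = mex{0,0} = 1
G(12) = mex{1,1} = 0
G(13) = mex{1,1} = 0
G(14) = mex{0,0} = 1
G(15) = mex{0,0} = 1
G(16) = mex{1,1} = 0
G(17) = mex{1,1} = 0
G(18) = mex{0,0} = 1
G(19) = mex{0,0} = 1
G(20) = mex{1,1} = 0
G(21) = mex{1,1} = 0
G(22) = mex{0,0} = 1
G(23) = mex{0,0} = 1
G(24) = mex{1,1} = 0
G(25) = mex{1,1} = 0
G(26) = mex{0,0} = 1
Pile A: G(18) = 1.
Pile B: G(26) = 1.
Combined Grundy value = 1 ⊕ 1 = 0.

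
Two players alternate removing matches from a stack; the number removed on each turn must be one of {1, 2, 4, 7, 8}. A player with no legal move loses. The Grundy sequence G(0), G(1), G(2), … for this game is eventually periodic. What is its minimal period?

3

G(0) = 0
G(1) = mex{0} = 1
G(2) = mex{1,0} = 2
G(3) = mex{2,1} = 0
G(4) = mex{0,2,0} = 1
G(5) = mex{1,0,1} = 2
G(6) = mex{2,1,2} = 0
G(7) = mex{0,2,0,0} = 1
G(8) = mex{1,0,1,1,0} = 2
G(9) = mex{2,1,2,2,1} = 0
G(10) = mex{0,2,0,0,2} = 1
G(11) = mex{1,0,1,1,0} = 2
G(12) = mex{2,1,2,2,1} = 0
G(13) = mex{0,2,0,0,2} = 1
G(14) = mex{1,0,1,1,0} = 2
G(n+3) = G(n) holds for n = 0,…,7 (a full window of length max(S) = 8), so the sequence is purely periodic with period 3.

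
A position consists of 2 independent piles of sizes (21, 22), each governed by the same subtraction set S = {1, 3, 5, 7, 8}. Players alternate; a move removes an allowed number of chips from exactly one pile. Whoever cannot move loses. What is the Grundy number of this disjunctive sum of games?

1

All piles use S = {1, 3, 5, 7, 8}:
G(0) = 0
G(1) = mex{0} = 1
G(2) = mex{1} = 0
G(3) = mex{0,0} = 1
G(4) = mex{1,1} = 0
G(5) = mex{0,0,0} = 1
G(6) = mex{1,1,1} = 0
G(7) = mex{0,0,0,0} = 1
G(8) = mex{1,1,1,1,0} = 2
G(9) = mex{2,0,0,0,1} = 3
G(10) = mex{3,1,1,1,0} = 2
G(11) = mex{2,2,0,0,1} = 3
G(12) = mex{3,3,1,1,0} = 2
G(13) = mex{2,2,2,0,1} = 3
G(14) = mex{3,3,3,1,0} = 2
G(15) = mex{2,2,2,2,1} = 0
G(16) = mex{0,3,3,3,2} = 1
G(17) = mex{1,2,2,2,3} = 0
G(18) = mex{0,0,3,3,2} = 1
G(19) = mex{1,1,2,2,3} = 0
G(20) = mex{0,0,0,3,2} = 1
G(21) = mex{1,1,1,2,3} = 0
G(22) = mex{0,0,0,0,2} = 1
Pile A: G(21) = 0.
Pile B: G(22) = 1.
Combined Grundy value = 0 ⊕ 1 = 1.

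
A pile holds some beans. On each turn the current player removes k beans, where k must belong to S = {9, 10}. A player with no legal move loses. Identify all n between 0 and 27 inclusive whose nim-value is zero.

n :  0  1  2  3  4  5  6  7  8  9 10 11 12 13 14 15 16 17 18 19 20 21 22 23 24 25 26 27
G :  0  0  0  0  0  0  0  0  0  1  1  1  1  1  1  1  1  1  2  0  0  0  0  0  0  0  0  0
P-positions are exactly the n with G(n) = 0.

0, 1, 2, 3, 4, 5, 6, 7, 8, 19, 20, 21, 22, 23, 24, 25, 26, 27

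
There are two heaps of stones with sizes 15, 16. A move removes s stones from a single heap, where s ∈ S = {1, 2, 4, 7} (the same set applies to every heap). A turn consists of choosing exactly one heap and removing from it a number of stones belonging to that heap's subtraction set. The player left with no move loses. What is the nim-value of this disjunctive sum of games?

1

All heaps use S = {1, 2, 4, 7}:
G(0) = 0
G(1) = mex{0} = 1
G(2) = mex{1,0} = 2
G(3) = mex{2,1} = 0
G(4) = mex{0,2,0} = 1
G(5) = mex{1,0,1} = 2
G(6) = mex{2,1,2} = 0
G(7) = mex{0,2,0,0} = 1
G(8) = mex{1,0,1,1} = 2
G(9) = mex{2,1,2,2} = 0
G(10) = mex{0,2,0,0} = 1
G(11) = mex{1,0,1,1} = 2
G(12) = mex{2,1,2,2} = 0
G(13) = mex{0,2,0,0} = 1
G(14) = mex{1,0,1,1} = 2
G(15) = mex{2,1,2,2} = 0
G(16) = mex{0,2,0,0} = 1
Heap A: G(15) = 0.
Heap B: G(16) = 1.
Combined Grundy value = 0 ⊕ 1 = 1.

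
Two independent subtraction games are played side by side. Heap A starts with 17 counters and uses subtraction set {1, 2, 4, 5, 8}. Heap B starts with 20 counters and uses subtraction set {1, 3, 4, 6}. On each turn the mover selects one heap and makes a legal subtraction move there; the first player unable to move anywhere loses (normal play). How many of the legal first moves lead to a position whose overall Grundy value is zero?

Heap A, S = {1, 2, 4, 5, 8}:
G(0) = 0
G(1) = mex{0} = 1
G(2) = mex{1,0} = 2
G(3) = mex{2,1} = 0
G(4) = mex{0,2,0} = 1
G(5) = mex{1,0,1,0} = 2
G(6) = mex{2,1,2,1} = 0
G(7) = mex{0,2,0,2} = 1
G(8) = mex{1,0,1,0,0} = 2
G(9) = mex{2,1,2,1,1} = 0
G(10) = mex{0,2,0,2,2} = 1
G(11) = mex{1,0,1,0,0} = 2
G(12) = mex{2,1,2,1,1} = 0
G(13) = mex{0,2,0,2,2} = 1
G(14) = mex{1,0,1,0,0} = 2
G(15) = mex{2,1,2,1,1} = 0
G(16) = mex{0,2,0,2,2} = 1
G(17) = mex{1,0,1,0,0} = 2
G_A(17) = 2.
Heap B, S = {1, 3, 4, 6}:
G(0) = 0
G(1) = mex{0} = 1
G(2) = mex{1} = 0
G(3) = mex{0,0} = 1
G(4) = mex{1,1,0} = 2
G(5) = mex{2,0,1} = 3
G(6) = mex{3,1,0,0} = 2
G(7) = mex{2,2,1,1} = 0
G(8) = mex{0,3,2,0} = 1
G(9) = mex{1,2,3,1} = 0
G(10) = mex{0,0,2,2} = 1
G(11) = mex{1,1,0,3} = 2
G(12) = mex{2,0,1,2} = 3
G(13) = mex{3,1,0,0} = 2
G(14) = mex{2,2,1,1} = 0
G(15) = mex{0,3,2,0} = 1
G(16) = mex{1,2,3,1} = 0
G(17) = mex{0,0,2,2} = 1
G(18) = mex{1,1,0,3} = 2
G(19) = mex{2,0,1,2} = 3
G(20) = mex{3,1,0,0} = 2
G_B(20) = 2.
Combined Grundy value = 2 ⊕ 2 = 0.
A winning move leaves total XOR = 0, i.e. changes one component's Grundy value g to g ⊕ X where X is the current total.
Heap A: target g' = 2⊕0 = 2, but every legal move changes the Grundy value (mex property), so 0 moves.
Heap B: target g' = 2⊕0 = 2, but every legal move changes the Grundy value (mex property), so 0 moves.

0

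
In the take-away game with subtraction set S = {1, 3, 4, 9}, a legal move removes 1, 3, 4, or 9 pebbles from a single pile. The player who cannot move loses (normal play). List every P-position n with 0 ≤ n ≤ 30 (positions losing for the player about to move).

n :  0  1  2  3  4  5  6  7  8  9 10 11 12 13 14 15 16 17 18 19 20 21 22 23 24 25 26 27 28 29 30
G :  0  1  0  1  2  3  2  0  1  4  3  2  0  1  0  1  2  3  2  0  1  4  3  2  0  1  0  1  2  3  2
P-positions are exactly the n with G(n) = 0.

0, 2, 7, 12, 14, 19, 24, 26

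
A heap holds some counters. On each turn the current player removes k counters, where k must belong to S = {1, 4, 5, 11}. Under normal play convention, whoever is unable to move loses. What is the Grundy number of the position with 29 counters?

n :  0  1  2  3  4  5  6  7  8  9 10 11 12 13 14 15 16 17 18 19 20 21 22 23 24 25 26 27 28 29
G :  0  1  0  1  2  3  2  3  0  1  0  1  2  3  2  3  0  1  0  1  2  3  2  3  0  1  0  1  2  3

3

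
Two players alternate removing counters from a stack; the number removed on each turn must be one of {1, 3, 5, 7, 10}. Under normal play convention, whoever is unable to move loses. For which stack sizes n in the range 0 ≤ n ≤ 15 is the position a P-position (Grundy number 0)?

n :  0  1  2  3  4  5  6  7  8  9 10 11 12 13 14 15
G :  0  1  0  1  0  1  0  1  0  1  2  3  2  3  2  3
P-positions are exactly the n with G(n) = 0.

0, 2, 4, 6, 8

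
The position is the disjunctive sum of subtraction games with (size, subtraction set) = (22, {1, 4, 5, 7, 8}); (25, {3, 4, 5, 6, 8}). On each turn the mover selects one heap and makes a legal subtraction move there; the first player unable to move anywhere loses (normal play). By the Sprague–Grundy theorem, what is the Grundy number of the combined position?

Heap A, S = {1, 4, 5, 7, 8}:
n :  0  1  2  3  4  5  6  7  8  9 10 11 12 13 14 15 16 17 18 19 20 21 22
G :  0  1  0  1  2  3  2  3  4  5  4  0  1  0  1  2  3  2  3  4  5  4  0
G_A(22) = 0.
Heap B, S = {3, 4, 5, 6, 8}:
n :  0  1  2  3  4  5  6  7  8  9 10 11 12 13 14 15 16 17 18 19 20 21 22 23 24 25
G :  0  0  0  1  1  1  2  2  2  3  3  0  0  0  1  1  1  2  2  2  3  3  0  0  0  1
G_B(25) = 1.
Combined Grundy value = 0 ⊕ 1 = 1.

1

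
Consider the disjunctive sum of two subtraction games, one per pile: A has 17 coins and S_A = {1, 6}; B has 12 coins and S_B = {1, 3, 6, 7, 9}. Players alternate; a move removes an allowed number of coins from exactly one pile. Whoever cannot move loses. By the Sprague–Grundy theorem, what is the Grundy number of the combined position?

Pile A, S = {1, 6}:
G(0) = 0
G(1) = mex{0} = 1
G(2) = mex{1} = 0
G(3) = mex{0} = 1
G(4) = mex{1} = 0
G(5) = mex{0} = 1
G(6) = mex{1,0} = 2
G(7) = mex{2,1} = 0
G(8) = mex{0,0} = 1
G(9) = mex{1,1} = 0
G(10) = mex{0,0} = 1
G(11) = mex{1,1} = 0
G(12) = mex{0,2} = 1
G(13) = mex{1,0} = 2
G(14) = mex{2,1} = 0
G(15) = mex{0,0} = 1
G(16) = mex{1,1} = 0
G(17) = mex{0,0} = 1
G_A(17) = 1.
Pile B, S = {1, 3, 6, 7, 9}:
G(0) = 0
G(1) = mex{0} = 1
G(2) = mex{1} = 0
G(3) = mex{0,0} = 1
G(4) = mex{1,1} = 0
G(5) = mex{0,0} = 1
G(6) = mex{1,1,0} = 2
G(7) = mex{2,0,1,0} = 3
G(8) = mex{3,1,0,1} = 2
G(9) = mex{2,2,1,0,0} = 3
G(10) = mex{3,3,0,1,1} = 2
G(11) = mex{2,2,1,0,0} = 3
G(12) = mex{3,3,2,1,1} = 0
G_B(12) = 0.
Combined Grundy value = 1 ⊕ 0 = 1.

1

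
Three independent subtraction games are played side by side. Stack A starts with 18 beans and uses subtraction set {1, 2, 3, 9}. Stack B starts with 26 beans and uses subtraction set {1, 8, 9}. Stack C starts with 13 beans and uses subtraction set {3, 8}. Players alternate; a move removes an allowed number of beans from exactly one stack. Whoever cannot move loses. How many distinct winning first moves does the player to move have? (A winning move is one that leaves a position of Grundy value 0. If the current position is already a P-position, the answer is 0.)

Stack A, S = {1, 2, 3, 9}:
n :  0  1  2  3  4  5  6  7  8  9 10 11 12 13 14 15 16 17 18
G :  0  1  2  3  0  1  2  3  0  1  2  3  0  1  2  3  0  1  2
G_A(18) = 2.
Stack B, S = {1, 8, 9}:
n :  0  1  2  3  4  5  6  7  8  9 10 11 12 13 14 15 16 17 18 19 20 21 22 23 24 25 26
G :  0  1  0  1  0  1  0  1  2  3  2  3  2  3  2  3  0  1  0  1  0  1  0  1  2  3  2
G_B(26) = 2.
Stack C, S = {3, 8}:
G(0) = 0
G(1) = mex{} = 0
G(2) = mex{} = 0
G(3) = mex{0} = 1
G(4) = mex{0} = 1
G(5) = mex{0} = 1
G(6) = mex{1} = 0
G(7) = mex{1} = 0
G(8) = mex{1,0} = 2
G(9) = mex{0,0} = 1
G(10) = mex{0,0} = 1
G(11) = mex{2,1} = 0
G(12) = mex{1,1} = 0
G(13) = mex{1,1} = 0
G_C(13) = 0.
Combined Grundy value = 2 ⊕ 2 ⊕ 0 = 0.
A winning move leaves total XOR = 0, i.e. changes one component's Grundy value g to g ⊕ X where X is the current total.
Stack A: target g' = 2⊕0 = 2, but every legal move changes the Grundy value (mex property), so 0 moves.
Stack B: target g' = 2⊕0 = 2, but every legal move changes the Grundy value (mex property), so 0 moves.
Stack C: target g' = 0⊕0 = 0, but every legal move changes the Grundy value (mex property), so 0 moves.

0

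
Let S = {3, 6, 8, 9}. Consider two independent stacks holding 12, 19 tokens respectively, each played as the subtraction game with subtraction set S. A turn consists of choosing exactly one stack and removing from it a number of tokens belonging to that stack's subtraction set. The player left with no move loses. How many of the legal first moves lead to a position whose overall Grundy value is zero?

All stacks use S = {3, 6, 8, 9}:
n :  0  1  2  3  4  5  6  7  8  9 10 11 12 13 14 15 16 17 18 19
G :  0  0  0  1  1  1  2  2  2  3  3  3  0  0  0  1  1  1  2  2
Stack A: G(12) = 0.
Stack B: G(19) = 2.
Combined Grundy value = 0 ⊕ 2 = 2.
A winning move leaves total XOR = 0, i.e. changes one component's Grundy value g to g ⊕ X where X is the current total.
Stack A: need g' = 0⊕2 = 2. Options: 12−3→G=3, 12−6→G=2, 12−8→G=1, 12−9→G=1. Hits: 1.
Stack B: need g' = 2⊕2 = 0. Options: 19−3→G=1, 19−6→G=0, 19−8→G=3, 19−9→G=3. Hits: 1.

2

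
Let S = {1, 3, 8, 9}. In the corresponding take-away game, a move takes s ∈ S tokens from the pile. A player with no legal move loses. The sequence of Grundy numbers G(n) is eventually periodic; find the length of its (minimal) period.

16

G(0) = 0
G(1) = mex{0} = 1
G(2) = mex{1} = 0
G(3) = mex{0,0} = 1
G(4) = mex{1,1} = 0
G(5) = mex{0,0} = 1
G(6) = mex{1,1} = 0
G(7) = mex{0,0} = 1
G(8) = mex{1,1,0} = 2
G(9) = mex{2,0,1,0} = 3
G(10) = mex{3,1,0,1} = 2
G(11) = mex{2,2,1,0} = 3
G(12) = mex{3,3,0,1} = 2
G(13) = mex{2,2,1,0} = 3
G(14) = mex{3,3,0,1} = 2
G(15) = mex{2,2,1,0} = 3
G(16) = mex{3,3,2,1} = 0
G(17) = mex{0,2,3,2} = 1
G(18) = mex{1,3,2,3} = 0
G(19) = mex{0,0,3,2} = 1
G(20) = mex{1,1,2,3} = 0
G(21) = mex{0,0,3,2} = 1
G(22) = mex{1,1,2,3} = 0
G(23) = mex{0,0,3,2} = 1
G(24) = mex{1,1,0,3} = 2
G(25) = mex{2,0,1,0} = 3
G(26) = mex{3,1,0,1} = 2
G(27) = mex{2,2,1,0} = 3
G(28) = mex{3,3,0,1} = 2
G(29) = mex{2,2,1,0} = 3
G(30) = mex{3,3,0,1} = 2
G(31) = mex{2,2,1,0} = 3
G(32) = mex{3,3,2,1} = 0
G(33) = mex{0,2,3,2} = 1
G(n+16) = G(n) holds for n = 0,…,8 (a full window of length max(S) = 9), so the sequence is purely periodic with period 16.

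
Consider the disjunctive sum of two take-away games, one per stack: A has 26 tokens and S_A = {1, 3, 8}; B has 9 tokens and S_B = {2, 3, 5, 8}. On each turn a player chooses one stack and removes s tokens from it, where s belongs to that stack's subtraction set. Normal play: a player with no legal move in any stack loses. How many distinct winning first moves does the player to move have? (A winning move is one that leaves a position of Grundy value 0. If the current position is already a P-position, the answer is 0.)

5

Stack A, S = {1, 3, 8}:
n :  0  1  2  3  4  5  6  7  8  9 10 11 12 13 14 15 16 17 18 19 20 21 22 23 24 25 26
G :  0  1  0  1  0  1  0  1  2  3  2  0  1  0  1  0  1  0  1  2  3  2  0  1  0  1  0
G_A(26) = 0.
Stack B, S = {2, 3, 5, 8}:
n : 0 1 2 3 4 5 6 7 8 9
G : 0 0 1 1 2 2 3 0 4 1
G_B(9) = 1.
Combined Grundy value = 0 ⊕ 1 = 1.
A winning move leaves total XOR = 0, i.e. changes one component's Grundy value g to g ⊕ X where X is the current total.
Stack A: need g' = 0⊕1 = 1. Options: 26−1→G=1, 26−3→G=1, 26−8→G=1. Hits: 3.
Stack B: need g' = 1⊕1 = 0. Options: 9−2→G=0, 9−3→G=3, 9−5→G=2, 9−8→G=0. Hits: 2.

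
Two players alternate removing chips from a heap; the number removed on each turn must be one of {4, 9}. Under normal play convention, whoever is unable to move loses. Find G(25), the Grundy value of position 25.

n :  0  1  2  3  4  5  6  7  8  9 10 11 12 13 14 15 16 17 18 19 20 21 22 23 24 25
G :  0  0  0  0  1  1  1  1  0  2  2  2  1  0  0  0  0  1  1  1  1  0  2  2  2  1

1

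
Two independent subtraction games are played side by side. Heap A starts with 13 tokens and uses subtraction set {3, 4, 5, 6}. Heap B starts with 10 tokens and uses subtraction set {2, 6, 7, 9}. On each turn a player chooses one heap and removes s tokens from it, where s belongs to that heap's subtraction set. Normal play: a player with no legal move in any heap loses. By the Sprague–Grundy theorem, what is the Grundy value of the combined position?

2

Heap A, S = {3, 4, 5, 6}:
G(0) = 0
G(1) = mex{} = 0
G(2) = mex{} = 0
G(3) = mex{0} = 1
G(4) = mex{0,0} = 1
G(5) = mex{0,0,0} = 1
G(6) = mex{1,0,0,0} = 2
G(7) = mex{1,1,0,0} = 2
G(8) = mex{1,1,1,0} = 2
G(9) = mex{2,1,1,1} = 0
G(10) = mex{2,2,1,1} = 0
G(11) = mex{2,2,2,1} = 0
G(12) = mex{0,2,2,2} = 1
G(13) = mex{0,0,2,2} = 1
G_A(13) = 1.
Heap B, S = {2, 6, 7, 9}:
n :  0  1  2  3  4  5  6  7  8  9 10
G :  0  0  1  1  0  0  1  1  2  2  3
G_B(10) = 3.
Combined Grundy value = 1 ⊕ 3 = 2.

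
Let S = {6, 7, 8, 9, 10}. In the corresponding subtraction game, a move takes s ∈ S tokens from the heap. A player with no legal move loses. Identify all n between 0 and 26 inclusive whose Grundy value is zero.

G(0) = 0
G(1) = mex{} = 0
G(2) = mex{} = 0
G(3) = mex{} = 0
G(4) = mex{} = 0
G(5) = mex{} = 0
G(6) = mex{0} = 1
G(7) = mex{0,0} = 1
G(8) = mex{0,0,0} = 1
G(9) = mex{0,0,0,0} = 1
G(10) = mex{0,0,0,0,0} = 1
G(11) = mex{0,0,0,0,0} = 1
G(12) = mex{1,0,0,0,0} = 2
G(13) = mex{1,1,0,0,0} = 2
G(14) = mex{1,1,1,0,0} = 2
G(15) = mex{1,1,1,1,0} = 2
G(16) = mex{1,1,1,1,1} = 0
G(17) = mex{1,1,1,1,1} = 0
G(18) = mex{2,1,1,1,1} = 0
G(19) = mex{2,2,1,1,1} = 0
G(20) = mex{2,2,2,1,1} = 0
G(21) = mex{2,2,2,2,1} = 0
G(22) = mex{0,2,2,2,2} = 1
G(23) = mex{0,0,2,2,2} = 1
G(24) = mex{0,0,0,2,2} = 1
G(25) = mex{0,0,0,0,2} = 1
G(26) = mex{0,0,0,0,0} = 1
P-positions are exactly the n with G(n) = 0.

0, 1, 2, 3, 4, 5, 16, 17, 18, 19, 20, 21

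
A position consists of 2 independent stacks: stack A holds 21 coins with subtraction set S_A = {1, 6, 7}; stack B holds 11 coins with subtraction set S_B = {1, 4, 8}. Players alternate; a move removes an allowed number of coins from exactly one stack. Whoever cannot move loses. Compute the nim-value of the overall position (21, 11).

1

Stack A, S = {1, 6, 7}:
n :  0  1  2  3  4  5  6  7  8  9 10 11 12 13 14 15 16 17 18 19 20 21
G :  0  1  0  1  0  1  2  3  2  3  2  3  0  1  0  1  0  1  2  3  2  3
G_A(21) = 3.
Stack B, S = {1, 4, 8}:
n :  0  1  2  3  4  5  6  7  8  9 10 11
G :  0  1  0  1  2  0  1  0  1  2  3  2
G_B(11) = 2.
Combined Grundy value = 3 ⊕ 2 = 1.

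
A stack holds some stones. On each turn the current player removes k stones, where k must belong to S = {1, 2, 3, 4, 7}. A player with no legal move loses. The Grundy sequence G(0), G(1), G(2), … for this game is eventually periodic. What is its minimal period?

G(0) = 0
G(1) = mex{0} = 1
G(2) = mex{1,0} = 2
G(3) = mex{2,1,0} = 3
G(4) = mex{3,2,1,0} = 4
G(5) = mex{4,3,2,1} = 0
G(6) = mex{0,4,3,2} = 1
G(7) = mex{1,0,4,3,0} = 2
G(8) = mex{2,1,0,4,1} = 3
G(9) = mex{3,2,1,0,2} = 4
G(10) = mex{4,3,2,1,3} = 0
G(11) = mex{0,4,3,2,4} = 1
G(12) = mex{1,0,4,3,0} = 2
G(13) = mex{2,1,0,4,1} = 3
G(14) = mex{3,2,1,0,2} = 4
G(n+5) = G(n) holds for n = 0,…,6 (a full window of length max(S) = 7), so the sequence is purely periodic with period 5.

5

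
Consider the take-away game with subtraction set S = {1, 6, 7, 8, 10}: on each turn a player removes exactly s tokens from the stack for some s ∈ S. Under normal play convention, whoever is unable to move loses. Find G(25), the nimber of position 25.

4

n :  0  1  2  3  4  5  6  7  8  9 10 11 12 13 14 15 16 17 18 19 20 21 22 23 24 25
G :  0  1  0  1  0  1  2  3  2  3  2  3  4  0  1  0  1  0  1  2  3  2  3  2  3  4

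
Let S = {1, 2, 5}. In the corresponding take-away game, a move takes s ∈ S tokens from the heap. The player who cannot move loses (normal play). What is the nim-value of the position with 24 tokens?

0

G(0) = 0
G(1) = mex{0} = 1
G(2) = mex{1,0} = 2
G(3) = mex{2,1} = 0
G(4) = mex{0,2} = 1
G(5) = mex{1,0,0} = 2
G(6) = mex{2,1,1} = 0
G(7) = mex{0,2,2} = 1
G(8) = mex{1,0,0} = 2
G(9) = mex{2,1,1} = 0
G(10) = mex{0,2,2} = 1
G(11) = mex{1,0,0} = 2
G(12) = mex{2,1,1} = 0
G(13) = mex{0,2,2} = 1
G(14) = mex{1,0,0} = 2
G(15) = mex{2,1,1} = 0
G(16) = mex{0,2,2} = 1
G(17) = mex{1,0,0} = 2
G(18) = mex{2,1,1} = 0
G(19) = mex{0,2,2} = 1
G(20) = mex{1,0,0} = 2
G(21) = mex{2,1,1} = 0
G(22) = mex{0,2,2} = 1
G(23) = mex{1,0,0} = 2
G(24) = mex{2,1,1} = 0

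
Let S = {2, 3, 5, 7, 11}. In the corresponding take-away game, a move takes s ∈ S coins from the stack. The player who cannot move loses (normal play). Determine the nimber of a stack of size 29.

1

n :  0  1  2  3  4  5  6  7  8  9 10 11 12 13 14 15 16 17 18 19 20 21 22 23 24 25 26 27 28 29
G :  0  0  1  1  2  2  3  3  4  0  0  1  1  2  2  3  3  4  0  0  1  1  2  2  3  3  4  0  0  1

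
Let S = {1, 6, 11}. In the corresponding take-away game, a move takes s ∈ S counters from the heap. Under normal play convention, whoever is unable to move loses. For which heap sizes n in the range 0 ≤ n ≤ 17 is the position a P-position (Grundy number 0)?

0, 2, 4, 7, 9, 12, 14, 16

n :  0  1  2  3  4  5  6  7  8  9 10 11 12 13 14 15 16 17
G :  0  1  0  1  0  1  2  0  1  0  1  2  0  1  0  1  0  1
P-positions are exactly the n with G(n) = 0.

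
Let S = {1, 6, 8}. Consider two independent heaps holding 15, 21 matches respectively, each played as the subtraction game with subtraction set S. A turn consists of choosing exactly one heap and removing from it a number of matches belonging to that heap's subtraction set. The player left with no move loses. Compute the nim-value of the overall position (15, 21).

1

All heaps use S = {1, 6, 8}:
n :  0  1  2  3  4  5  6  7  8  9 10 11 12 13 14 15 16 17 18 19 20 21
G :  0  1  0  1  0  1  2  0  1  0  1  0  1  2  0  1  0  1  0  1  2  0
Heap A: G(15) = 1.
Heap B: G(21) = 0.
Combined Grundy value = 1 ⊕ 0 = 1.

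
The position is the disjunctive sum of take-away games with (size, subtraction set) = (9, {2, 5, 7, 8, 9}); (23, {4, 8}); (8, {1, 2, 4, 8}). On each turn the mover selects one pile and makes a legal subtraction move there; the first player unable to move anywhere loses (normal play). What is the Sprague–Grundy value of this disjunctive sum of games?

Pile A, S = {2, 5, 7, 8, 9}:
n : 0 1 2 3 4 5 6 7 8 9
G : 0 0 1 1 0 2 1 3 2 2
G_A(9) = 2.
Pile B, S = {4, 8}:
n :  0  1  2  3  4  5  6  7  8  9 10 11 12 13 14 15 16 17 18 19 20 21 22 23
G :  0  0  0  0  1  1  1  1  2  2  2  2  0  0  0  0  1  1  1  1  2  2  2  2
G_B(23) = 2.
Pile C, S = {1, 2, 4, 8}:
n : 0 1 2 3 4 5 6 7 8
G : 0 1 2 0 1 2 0 1 2
G_C(8) = 2.
Combined Grundy value = 2 ⊕ 2 ⊕ 2 = 2.

2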